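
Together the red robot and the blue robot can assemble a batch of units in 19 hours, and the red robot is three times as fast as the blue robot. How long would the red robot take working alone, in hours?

Let the blue robot's rate be r; then the red robot's rate is 3r, so together (3 + 1)r = 4r = 1/19.
Thus r = 1/76 per hour.
The blue robot alone: 76 hours; the red robot alone: 76/3 hours.

76/3 hours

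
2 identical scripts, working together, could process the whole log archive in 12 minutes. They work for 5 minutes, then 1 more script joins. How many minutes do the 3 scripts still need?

One script does 1/24 of the job per minute.
After 5 minutes with 2 scripts, 5/12 is done (7/12 left).
With 3 scripts the rate is 3/24 = 1/8, so the rest takes 7/12 ÷ 1/8 = 14/3 minutes.

14/3 minutes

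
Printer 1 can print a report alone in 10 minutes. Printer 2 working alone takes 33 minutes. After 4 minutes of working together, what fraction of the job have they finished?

86/165

Combined rate: 1/10 + 1/33 = (33 + 10)/330 = 43/330 per minute.
In 4 minutes they complete 4·43/330 = 86/165 of the job.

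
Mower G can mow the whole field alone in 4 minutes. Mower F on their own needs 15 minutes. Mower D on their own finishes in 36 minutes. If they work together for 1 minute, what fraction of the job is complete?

31/90

Combined rate: 1/4 + 1/15 + 1/36 = (45 + 12 + 5)/180 = 62/180 = 31/90 per minute.
In 1 minute they complete 1·31/90 = 31/90 of the job.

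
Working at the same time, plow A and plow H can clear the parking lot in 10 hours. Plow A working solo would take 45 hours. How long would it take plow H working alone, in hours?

90/7 hours

Combined rate is 1/10 per hour.
Known contribution: 1/45 per hour.
So plow H's rate is 1/10 − 1/45 = 7/90, meaning 90/7 hours alone.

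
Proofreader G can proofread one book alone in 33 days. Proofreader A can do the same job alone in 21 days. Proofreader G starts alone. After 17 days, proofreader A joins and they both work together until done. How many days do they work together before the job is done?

56/9 days

In the first 17 days proofreader G alone does 17/33 of the job, leaving 16/33.
Once everyone is working, combined rate: 1/33 + 1/21 = (7 + 11)/231 = 18/231 = 6/77 per day.
Remaining 16/33 at 6/77 per day takes 56/9 days.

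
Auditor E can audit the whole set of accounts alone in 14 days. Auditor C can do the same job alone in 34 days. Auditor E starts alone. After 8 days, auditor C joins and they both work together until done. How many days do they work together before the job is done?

17/4 days

In the first 8 days auditor E alone does 8/14 = 4/7 of the job, leaving 3/7.
Once everyone is working, combined rate: 1/14 + 1/34 = (17 + 7)/238 = 24/238 = 12/119 per day.
Remaining 3/7 at 12/119 per day takes 17/4 days.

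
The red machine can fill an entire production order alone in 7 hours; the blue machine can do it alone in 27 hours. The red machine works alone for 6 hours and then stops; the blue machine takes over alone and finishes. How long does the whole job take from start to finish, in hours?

69/7 hours

In 6 hours the red machine does 6/7 of the job, leaving 1/7.
The blue machine works at 1/27 per hour, so finishing takes 1/7 ÷ 1/27 = 27/7 hours.
Total time = 6 + 27/7 = 69/7 hours.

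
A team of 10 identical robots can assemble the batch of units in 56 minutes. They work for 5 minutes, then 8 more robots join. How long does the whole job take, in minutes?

One robot does 1/560 of the job per minute.
After 5 minutes with 10 robots, 5/56 is done (51/56 left).
With 18 robots the rate is 18/560 = 9/280, so the rest takes 51/56 ÷ 9/280 = 85/3 minutes.
Total = 5 + 85/3 = 100/3 minutes.

100/3 minutes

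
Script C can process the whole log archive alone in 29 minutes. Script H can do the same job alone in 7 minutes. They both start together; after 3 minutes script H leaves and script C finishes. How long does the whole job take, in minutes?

In the first 3 minutes the combined rate is 36/203, so 108/203 of the job is done, leaving 95/203.
After script H leaves the rate is 1/29 per minute; the remaining 95/203 takes 95/7 minutes.
Total = 3 + 95/7 = 116/7 minutes.

116/7 minutes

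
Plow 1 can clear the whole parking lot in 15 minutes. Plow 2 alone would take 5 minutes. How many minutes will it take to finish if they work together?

Combined rate: 1/15 + 1/5 = (1 + 3)/15 = 4/15 per minute.
Time = 1 ÷ (4/15) = 15/4 minutes.

15/4 minutes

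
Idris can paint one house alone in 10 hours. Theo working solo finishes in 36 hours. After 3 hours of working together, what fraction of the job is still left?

37/60

Combined rate: 1/10 + 1/36 = (18 + 5)/180 = 23/180 per hour.
In 3 hours they complete 3·23/180 = 23/60 of the job.
So 37/60 remains.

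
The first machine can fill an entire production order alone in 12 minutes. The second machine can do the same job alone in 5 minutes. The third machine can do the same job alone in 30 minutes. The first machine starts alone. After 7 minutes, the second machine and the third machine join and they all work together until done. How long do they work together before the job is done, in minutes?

25/19 minutes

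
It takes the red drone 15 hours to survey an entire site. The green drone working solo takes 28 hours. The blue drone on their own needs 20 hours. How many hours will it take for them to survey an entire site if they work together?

105/16 hours

Combined rate: 1/15 + 1/28 + 1/20 = (28 + 15 + 21)/420 = 64/420 = 16/105 per hour.
Time = 1 ÷ (16/105) = 105/16 hours.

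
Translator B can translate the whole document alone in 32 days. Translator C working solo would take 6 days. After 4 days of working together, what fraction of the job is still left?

Combined rate: 1/32 + 1/6 = (3 + 16)/96 = 19/96 per day.
In 4 days they complete 4·19/96 = 19/24 of the job.
So 5/24 remains.

5/24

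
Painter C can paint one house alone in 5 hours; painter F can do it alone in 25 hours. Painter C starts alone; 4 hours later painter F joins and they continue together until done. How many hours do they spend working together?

In 4 hours painter C does 4/5 of the job, leaving 1/5.
Painter C and painter F together work at 6/25 per hour, so finishing takes 1/5 ÷ 6/25 = 5/6 hours.

5/6 hours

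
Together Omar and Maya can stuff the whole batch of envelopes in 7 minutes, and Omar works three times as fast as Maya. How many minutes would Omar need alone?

28/3 minutes

Let Maya's rate be r; then Omar's rate is 3r, so together (3 + 1)r = 4r = 1/7.
Thus r = 1/28 per minute.
Maya alone: 28 minutes; Omar alone: 28/3 minutes.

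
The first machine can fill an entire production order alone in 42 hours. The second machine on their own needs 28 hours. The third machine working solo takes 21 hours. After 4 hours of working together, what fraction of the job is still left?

Combined rate: 1/42 + 1/28 + 1/21 = (2 + 3 + 4)/84 = 9/84 = 3/28 per hour.
In 4 hours they complete 4·3/28 = 3/7 of the job.
So 4/7 remains.

4/7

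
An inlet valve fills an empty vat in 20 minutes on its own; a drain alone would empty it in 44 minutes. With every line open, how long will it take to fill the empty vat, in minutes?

Net rate = 1/20 − 1/44 = (11 − 5)/220 = 6/220 = 3/110 per minute.
Filling time = 1 ÷ (3/110) = 110/3 minutes.

110/3 minutes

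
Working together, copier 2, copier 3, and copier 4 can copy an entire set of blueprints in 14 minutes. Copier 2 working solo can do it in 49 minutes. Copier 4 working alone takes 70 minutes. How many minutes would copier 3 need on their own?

245/9 minutes

Combined rate is 1/14 per minute.
Known contribution: 1/49 + 1/70 = (10 + 7)/490 = 17/490 per minute.
So copier 3's rate is 1/14 − 17/490 = 9/245, meaning 245/9 minutes alone.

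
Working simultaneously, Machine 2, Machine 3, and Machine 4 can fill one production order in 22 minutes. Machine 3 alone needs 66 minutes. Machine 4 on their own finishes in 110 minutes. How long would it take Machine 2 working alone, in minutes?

Combined rate is 1/22 per minute.
Known contribution: 1/66 + 1/110 = (5 + 3)/330 = 8/330 = 4/165 per minute.
So Machine 2's rate is 1/22 − 4/165 = 7/330, meaning 330/7 minutes alone.

330/7 minutes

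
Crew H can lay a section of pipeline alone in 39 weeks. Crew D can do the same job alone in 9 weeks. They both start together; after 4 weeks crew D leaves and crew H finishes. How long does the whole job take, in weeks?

65/3 weeks

In the first 4 weeks the combined rate is 16/117, so 64/117 of the job is done, leaving 53/117.
After crew D leaves the rate is 1/39 per week; the remaining 53/117 takes 53/3 weeks.
Total = 4 + 53/3 = 65/3 weeks.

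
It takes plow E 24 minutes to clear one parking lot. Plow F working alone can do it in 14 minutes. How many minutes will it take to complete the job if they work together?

168/19 minutes

Combined rate: 1/24 + 1/14 = (7 + 12)/168 = 19/168 per minute.
Time = 1 ÷ (19/168) = 168/19 minutes.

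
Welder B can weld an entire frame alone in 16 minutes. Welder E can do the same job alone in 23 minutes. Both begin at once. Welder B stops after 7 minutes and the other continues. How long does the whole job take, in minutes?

207/16 minutes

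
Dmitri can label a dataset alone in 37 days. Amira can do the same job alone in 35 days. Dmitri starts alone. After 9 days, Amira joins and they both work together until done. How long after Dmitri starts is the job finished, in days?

407/18 days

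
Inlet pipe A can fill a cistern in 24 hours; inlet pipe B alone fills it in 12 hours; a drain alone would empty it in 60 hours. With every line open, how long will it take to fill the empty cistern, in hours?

Net rate = 1/24 + 1/12 − 1/60 = (5 + 10 − 2)/120 = 13/120 per hour.
Filling time = 1 ÷ (13/120) = 120/13 hours.

120/13 hours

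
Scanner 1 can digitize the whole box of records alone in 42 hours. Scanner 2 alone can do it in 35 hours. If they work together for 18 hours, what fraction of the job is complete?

Combined rate: 1/42 + 1/35 = (5 + 6)/210 = 11/210 per hour.
In 18 hours they complete 18·11/210 = 33/35 of the job.

33/35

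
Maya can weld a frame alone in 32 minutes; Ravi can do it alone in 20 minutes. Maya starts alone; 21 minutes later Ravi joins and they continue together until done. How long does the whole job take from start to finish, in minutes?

328/13 minutes

In 21 minutes Maya does 21/32 of the job, leaving 11/32.
Maya and Ravi together work at 13/160 per minute, so finishing takes 11/32 ÷ 13/160 = 55/13 minutes.
Total time = 21 + 55/13 = 328/13 minutes.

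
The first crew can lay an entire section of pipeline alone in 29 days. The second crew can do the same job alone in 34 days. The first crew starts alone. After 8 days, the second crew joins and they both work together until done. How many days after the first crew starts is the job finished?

58/3 days

In the first 8 days the first crew alone does 8/29 of the job, leaving 21/29.
Once everyone is working, combined rate: 1/29 + 1/34 = (34 + 29)/986 = 63/986 per day.
Remaining 21/29 at 63/986 per day takes 34/3 days.
Total from the start = 8 + 34/3 = 58/3 days.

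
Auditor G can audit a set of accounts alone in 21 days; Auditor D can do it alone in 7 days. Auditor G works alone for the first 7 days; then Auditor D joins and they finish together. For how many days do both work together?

In 7 days Auditor G does 7/21 = 1/3 of the job, leaving 2/3.
Auditor G and Auditor D together work at 4/21 per day, so finishing takes 2/3 ÷ 4/21 = 7/2 days.

7/2 days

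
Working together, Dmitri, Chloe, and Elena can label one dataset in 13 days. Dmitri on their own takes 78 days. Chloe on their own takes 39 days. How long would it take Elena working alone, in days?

26 days

Combined rate is 1/13 per day.
Known contribution: 1/78 + 1/39 = (1 + 2)/78 = 3/78 = 1/26 per day.
So Elena's rate is 1/13 − 1/26 = 1/26, meaning 26 days alone.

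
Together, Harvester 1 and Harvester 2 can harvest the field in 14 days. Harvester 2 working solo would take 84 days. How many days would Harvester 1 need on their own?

84/5 days

Combined rate is 1/14 per day.
Known contribution: 1/84 per day.
So Harvester 1's rate is 1/14 − 1/84 = 5/84, meaning 84/5 days alone.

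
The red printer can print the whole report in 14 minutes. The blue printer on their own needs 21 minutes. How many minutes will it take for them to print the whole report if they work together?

With two workers the combined time is the product over the sum: 14·21/(14+21) = 294/35 = 42/5 minutes.

42/5 minutes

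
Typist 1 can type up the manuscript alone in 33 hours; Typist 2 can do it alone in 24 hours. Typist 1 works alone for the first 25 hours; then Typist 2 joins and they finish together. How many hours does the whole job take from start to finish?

539/19 hours

In 25 hours Typist 1 does 25/33 of the job, leaving 8/33.
Typist 1 and Typist 2 together work at 19/264 per hour, so finishing takes 8/33 ÷ 19/264 = 64/19 hours.
Total time = 25 + 64/19 = 539/19 hours.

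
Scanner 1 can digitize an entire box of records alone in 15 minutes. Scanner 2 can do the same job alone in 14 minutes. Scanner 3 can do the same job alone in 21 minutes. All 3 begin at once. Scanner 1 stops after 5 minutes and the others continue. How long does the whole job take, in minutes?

28/5 minutes

In the first 5 minutes the combined rate is 13/70, so 13/14 of the job is done, leaving 1/14.
After Scanner 1 leaves the rate is 5/42 per minute; the remaining 1/14 takes 3/5 minutes.
Total = 5 + 3/5 = 28/5 minutes.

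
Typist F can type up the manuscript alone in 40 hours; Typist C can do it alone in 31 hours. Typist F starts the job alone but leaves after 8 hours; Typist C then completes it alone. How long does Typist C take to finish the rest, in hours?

In 8 hours Typist F does 8/40 = 1/5 of the job, leaving 4/5.
Typist C works at 1/31 per hour, so finishing takes 4/5 ÷ 1/31 = 124/5 hours.

124/5 hours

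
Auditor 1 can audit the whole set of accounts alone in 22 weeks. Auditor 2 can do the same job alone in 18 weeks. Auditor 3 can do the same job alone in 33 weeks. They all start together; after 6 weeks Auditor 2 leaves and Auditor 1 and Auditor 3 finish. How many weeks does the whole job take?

In the first 6 weeks the combined rate is 13/99, so 26/33 of the job is done, leaving 7/33.
After Auditor 2 leaves the rate is 5/66 per week; the remaining 7/33 takes 14/5 weeks.
Total = 6 + 14/5 = 44/5 weeks.

44/5 weeks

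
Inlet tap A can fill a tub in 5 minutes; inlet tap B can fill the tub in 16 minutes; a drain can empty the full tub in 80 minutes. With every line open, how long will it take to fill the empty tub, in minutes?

Net rate = 1/5 + 1/16 − 1/80 = (16 + 5 − 1)/80 = 20/80 = 1/4 per minute.
Filling time = 1 ÷ (1/4) = 4 minutes.

4 minutes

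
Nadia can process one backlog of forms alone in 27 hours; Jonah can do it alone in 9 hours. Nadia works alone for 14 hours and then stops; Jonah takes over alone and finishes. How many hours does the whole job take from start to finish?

55/3 hours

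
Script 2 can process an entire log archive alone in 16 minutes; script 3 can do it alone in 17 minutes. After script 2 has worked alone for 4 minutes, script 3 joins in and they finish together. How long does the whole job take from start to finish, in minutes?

112/11 minutes

In 4 minutes script 2 does 4/16 = 1/4 of the job, leaving 3/4.
Script 2 and script 3 together work at 33/272 per minute, so finishing takes 3/4 ÷ 33/272 = 68/11 minutes.
Total time = 4 + 68/11 = 112/11 minutes.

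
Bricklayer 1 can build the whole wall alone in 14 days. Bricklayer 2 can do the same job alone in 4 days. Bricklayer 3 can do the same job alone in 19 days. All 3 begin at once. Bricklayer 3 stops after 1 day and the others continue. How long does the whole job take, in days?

56/19 days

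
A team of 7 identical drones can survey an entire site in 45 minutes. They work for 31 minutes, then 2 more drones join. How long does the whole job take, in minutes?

377/9 minutes

One drone does 1/315 of the job per minute.
After 31 minutes with 7 drones, 31/45 is done (14/45 left).
With 9 drones the rate is 9/315 = 1/35, so the rest takes 14/45 ÷ 1/35 = 98/9 minutes.
Total = 31 + 98/9 = 377/9 minutes.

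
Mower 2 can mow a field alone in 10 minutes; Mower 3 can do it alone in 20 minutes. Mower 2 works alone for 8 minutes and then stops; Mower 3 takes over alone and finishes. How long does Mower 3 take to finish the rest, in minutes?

4 minutes

In 8 minutes Mower 2 does 8/10 = 4/5 of the job, leaving 1/5.
Mower 3 works at 1/20 per minute, so finishing takes 1/5 ÷ 1/20 = 4 minutes.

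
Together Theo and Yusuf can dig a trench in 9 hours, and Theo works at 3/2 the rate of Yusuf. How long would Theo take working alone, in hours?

15 hours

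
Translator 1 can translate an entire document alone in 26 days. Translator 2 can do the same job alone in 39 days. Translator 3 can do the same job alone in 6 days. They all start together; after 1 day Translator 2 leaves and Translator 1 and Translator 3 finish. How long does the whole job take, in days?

19/4 days

In the first 1 day the combined rate is 3/13, so 3/13 of the job is done, leaving 10/13.
After Translator 2 leaves the rate is 8/39 per day; the remaining 10/13 takes 15/4 days.
Total = 1 + 15/4 = 19/4 days.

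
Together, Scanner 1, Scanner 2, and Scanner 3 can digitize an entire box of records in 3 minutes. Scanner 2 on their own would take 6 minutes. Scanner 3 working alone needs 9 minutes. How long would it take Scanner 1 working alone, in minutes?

Combined rate is 1/3 per minute.
Known contribution: 1/6 + 1/9 = (3 + 2)/18 = 5/18 per minute.
So Scanner 1's rate is 1/3 − 5/18 = 1/18, meaning 18 minutes alone.

18 minutes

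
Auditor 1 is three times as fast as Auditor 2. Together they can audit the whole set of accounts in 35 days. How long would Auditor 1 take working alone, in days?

140/3 days

Let Auditor 2's rate be r; then Auditor 1's rate is 3r, so together (3 + 1)r = 4r = 1/35.
Thus r = 1/140 per day.
Auditor 2 alone: 140 days; Auditor 1 alone: 140/3 days.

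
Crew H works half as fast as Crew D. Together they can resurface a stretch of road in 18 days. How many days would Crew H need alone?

54 days

Let Crew D's rate be r; then Crew H's rate is (1/2)r, so together (1/2 + 1)r = (3/2)r = 1/18.
Thus r = 1/27 per day.
Crew D alone: 27 days; Crew H alone: 54 days.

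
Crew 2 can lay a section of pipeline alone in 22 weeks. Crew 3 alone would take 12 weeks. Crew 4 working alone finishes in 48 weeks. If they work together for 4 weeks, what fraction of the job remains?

Combined rate: 1/22 + 1/12 + 1/48 = (24 + 44 + 11)/528 = 79/528 per week.
In 4 weeks they complete 4·79/528 = 79/132 of the job.
So 53/132 remains.

53/132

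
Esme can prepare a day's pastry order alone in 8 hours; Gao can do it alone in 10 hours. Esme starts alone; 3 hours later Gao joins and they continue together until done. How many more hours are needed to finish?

25/9 hours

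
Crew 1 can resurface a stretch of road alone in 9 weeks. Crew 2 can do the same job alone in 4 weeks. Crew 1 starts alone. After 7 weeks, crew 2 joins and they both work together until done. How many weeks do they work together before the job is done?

In the first 7 weeks crew 1 alone does 7/9 of the job, leaving 2/9.
Once everyone is working, combined rate: 1/9 + 1/4 = (4 + 9)/36 = 13/36 per week.
Remaining 2/9 at 13/36 per week takes 8/13 weeks.

8/13 weeks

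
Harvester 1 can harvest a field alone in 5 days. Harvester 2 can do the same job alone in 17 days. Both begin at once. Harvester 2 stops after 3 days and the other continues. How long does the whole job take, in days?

In the first 3 days the combined rate is 22/85, so 66/85 of the job is done, leaving 19/85.
After harvester 2 leaves the rate is 1/5 per day; the remaining 19/85 takes 19/17 days.
Total = 3 + 19/17 = 70/17 days.

70/17 days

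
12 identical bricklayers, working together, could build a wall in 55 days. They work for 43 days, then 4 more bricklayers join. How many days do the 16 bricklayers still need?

One bricklayer does 1/660 of the job per day.
After 43 days with 12 bricklayers, 43/55 is done (12/55 left).
With 16 bricklayers the rate is 16/660 = 4/165, so the rest takes 12/55 ÷ 4/165 = 9 days.

9 days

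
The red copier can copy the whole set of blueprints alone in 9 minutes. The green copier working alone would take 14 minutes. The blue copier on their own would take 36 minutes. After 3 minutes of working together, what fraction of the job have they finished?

Combined rate: 1/9 + 1/14 + 1/36 = (28 + 18 + 7)/252 = 53/252 per minute.
In 3 minutes they complete 3·53/252 = 53/84 of the job.

53/84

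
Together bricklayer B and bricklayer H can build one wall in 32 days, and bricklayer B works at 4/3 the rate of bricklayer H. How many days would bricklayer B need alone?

56 days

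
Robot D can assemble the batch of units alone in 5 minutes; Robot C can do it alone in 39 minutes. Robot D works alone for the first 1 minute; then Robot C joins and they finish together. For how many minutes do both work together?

In 1 minute Robot D does 1/5 of the job, leaving 4/5.
Robot D and Robot C together work at 44/195 per minute, so finishing takes 4/5 ÷ 44/195 = 39/11 minutes.

39/11 minutes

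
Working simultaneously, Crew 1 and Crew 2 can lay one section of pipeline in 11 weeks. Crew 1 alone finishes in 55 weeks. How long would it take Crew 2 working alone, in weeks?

55/4 weeks

Combined rate is 1/11 per week.
Known contribution: 1/55 per week.
So Crew 2's rate is 1/11 − 1/55 = 4/55, meaning 55/4 weeks alone.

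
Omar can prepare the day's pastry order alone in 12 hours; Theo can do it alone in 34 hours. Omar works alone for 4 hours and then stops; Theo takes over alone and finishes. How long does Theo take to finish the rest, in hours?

68/3 hours

In 4 hours Omar does 4/12 = 1/3 of the job, leaving 2/3.
Theo works at 1/34 per hour, so finishing takes 2/3 ÷ 1/34 = 68/3 hours.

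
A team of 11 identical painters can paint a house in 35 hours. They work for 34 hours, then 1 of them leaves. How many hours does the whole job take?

351/10 hours

One painter does 1/385 of the job per hour.
After 34 hours with 11 painters, 34/35 is done (1/35 left).
With 10 painters the rate is 10/385 = 2/77, so the rest takes 1/35 ÷ 2/77 = 11/10 hours.
Total = 34 + 11/10 = 351/10 hours.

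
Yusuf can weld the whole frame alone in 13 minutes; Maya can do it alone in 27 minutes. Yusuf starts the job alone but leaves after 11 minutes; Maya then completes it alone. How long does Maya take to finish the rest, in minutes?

54/13 minutes

In 11 minutes Yusuf does 11/13 of the job, leaving 2/13.
Maya works at 1/27 per minute, so finishing takes 2/13 ÷ 1/27 = 54/13 minutes.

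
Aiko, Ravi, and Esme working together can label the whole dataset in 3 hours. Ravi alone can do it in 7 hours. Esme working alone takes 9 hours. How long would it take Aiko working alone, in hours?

Combined rate is 1/3 per hour.
Known contribution: 1/7 + 1/9 = (9 + 7)/63 = 16/63 per hour.
So Aiko's rate is 1/3 − 16/63 = 5/63, meaning 63/5 hours alone.

63/5 hours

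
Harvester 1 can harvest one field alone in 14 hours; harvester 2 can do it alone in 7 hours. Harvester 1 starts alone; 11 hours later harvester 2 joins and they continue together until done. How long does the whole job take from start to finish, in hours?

12 hours

In 11 hours harvester 1 does 11/14 of the job, leaving 3/14.
Harvester 1 and harvester 2 together work at 3/14 per hour, so finishing takes 3/14 ÷ 3/14 = 1 hour.
Total time = 11 + 1 = 12 hours.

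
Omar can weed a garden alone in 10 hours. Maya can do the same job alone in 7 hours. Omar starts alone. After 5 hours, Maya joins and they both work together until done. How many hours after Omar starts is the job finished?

120/17 hours

In the first 5 hours Omar alone does 5/10 = 1/2 of the job, leaving 1/2.
Once everyone is working, combined rate: 1/10 + 1/7 = (7 + 10)/70 = 17/70 per hour.
Remaining 1/2 at 17/70 per hour takes 35/17 hours.
Total from the start = 5 + 35/17 = 120/17 hours.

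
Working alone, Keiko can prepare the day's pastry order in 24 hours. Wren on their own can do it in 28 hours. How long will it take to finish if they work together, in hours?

168/13 hours

With two workers the combined time is the product over the sum: 24·28/(24+28) = 672/52 = 168/13 hours.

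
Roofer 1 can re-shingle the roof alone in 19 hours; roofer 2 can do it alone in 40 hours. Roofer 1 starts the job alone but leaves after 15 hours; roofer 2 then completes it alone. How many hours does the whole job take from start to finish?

In 15 hours roofer 1 does 15/19 of the job, leaving 4/19.
Roofer 2 works at 1/40 per hour, so finishing takes 4/19 ÷ 1/40 = 160/19 hours.
Total time = 15 + 160/19 = 445/19 hours.

445/19 hours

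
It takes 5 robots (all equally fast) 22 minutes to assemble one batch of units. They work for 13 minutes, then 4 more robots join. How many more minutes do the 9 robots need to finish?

One robot does 1/110 of the job per minute.
After 13 minutes with 5 robots, 13/22 is done (9/22 left).
With 9 robots the rate is 9/110, so the rest takes 9/22 ÷ 9/110 = 5 minutes.

5 minutes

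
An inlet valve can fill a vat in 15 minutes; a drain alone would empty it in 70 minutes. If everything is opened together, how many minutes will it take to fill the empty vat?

Net rate = 1/15 − 1/70 = (14 − 3)/210 = 11/210 per minute.
Filling time = 1 ÷ (11/210) = 210/11 minutes.

210/11 minutes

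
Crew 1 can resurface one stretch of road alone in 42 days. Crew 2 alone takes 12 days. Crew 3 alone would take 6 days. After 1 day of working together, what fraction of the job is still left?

61/84

Combined rate: 1/42 + 1/12 + 1/6 = (2 + 7 + 14)/84 = 23/84 per day.
In 1 day they complete 1·23/84 = 23/84 of the job.
So 61/84 remains.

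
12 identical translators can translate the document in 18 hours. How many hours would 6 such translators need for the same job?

Total work is 12·18 = 216 translator-hours.
With 6 translators: 216/6 = 36 hours.

36 hours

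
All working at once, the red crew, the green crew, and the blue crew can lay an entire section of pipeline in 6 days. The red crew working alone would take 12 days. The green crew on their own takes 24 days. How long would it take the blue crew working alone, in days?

24 days

Combined rate is 1/6 per day.
Known contribution: 1/12 + 1/24 = (2 + 1)/24 = 3/24 = 1/8 per day.
So the blue crew's rate is 1/6 − 1/8 = 1/24, meaning 24 days alone.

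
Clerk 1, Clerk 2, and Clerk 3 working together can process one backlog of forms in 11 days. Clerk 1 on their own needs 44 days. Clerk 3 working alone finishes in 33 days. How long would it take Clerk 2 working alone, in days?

132/5 days

Combined rate is 1/11 per day.
Known contribution: 1/44 + 1/33 = (3 + 4)/132 = 7/132 per day.
So Clerk 2's rate is 1/11 − 7/132 = 5/132, meaning 132/5 days alone.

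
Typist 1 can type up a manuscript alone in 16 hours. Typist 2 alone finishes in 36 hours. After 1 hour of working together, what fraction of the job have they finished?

13/144

Combined rate: 1/16 + 1/36 = (9 + 4)/144 = 13/144 per hour.
In 1 hour they complete 1·13/144 = 13/144 of the job.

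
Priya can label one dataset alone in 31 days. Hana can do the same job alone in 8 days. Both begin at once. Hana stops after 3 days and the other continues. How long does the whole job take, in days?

155/8 days

In the first 3 days the combined rate is 39/248, so 117/248 of the job is done, leaving 131/248.
After Hana leaves the rate is 1/31 per day; the remaining 131/248 takes 131/8 days.
Total = 3 + 131/8 = 155/8 days.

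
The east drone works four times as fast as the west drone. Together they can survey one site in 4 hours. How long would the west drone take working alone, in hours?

20 hours

Let the west drone's rate be r; then the east drone's rate is 4r, so together (4 + 1)r = 5r = 1/4.
Thus r = 1/20 per hour.
The west drone alone: 20 hours; the east drone alone: 5 hours.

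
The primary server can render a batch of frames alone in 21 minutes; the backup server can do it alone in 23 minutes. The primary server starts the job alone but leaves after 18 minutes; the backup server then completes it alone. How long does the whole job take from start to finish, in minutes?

149/7 minutes

In 18 minutes the primary server does 18/21 = 6/7 of the job, leaving 1/7.
The backup server works at 1/23 per minute, so finishing takes 1/7 ÷ 1/23 = 23/7 minutes.
Total time = 18 + 23/7 = 149/7 minutes.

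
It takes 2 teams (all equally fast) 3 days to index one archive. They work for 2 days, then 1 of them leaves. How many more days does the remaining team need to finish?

2 days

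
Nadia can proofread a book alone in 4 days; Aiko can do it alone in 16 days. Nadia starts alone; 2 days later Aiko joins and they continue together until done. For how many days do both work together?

8/5 days

In 2 days Nadia does 2/4 = 1/2 of the job, leaving 1/2.
Nadia and Aiko together work at 5/16 per day, so finishing takes 1/2 ÷ 5/16 = 8/5 days.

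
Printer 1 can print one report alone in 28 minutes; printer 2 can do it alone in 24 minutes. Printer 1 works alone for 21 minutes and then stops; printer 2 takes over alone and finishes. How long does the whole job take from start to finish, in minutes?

In 21 minutes printer 1 does 21/28 = 3/4 of the job, leaving 1/4.
Printer 2 works at 1/24 per minute, so finishing takes 1/4 ÷ 1/24 = 6 minutes.
Total time = 21 + 6 = 27 minutes.

27 minutes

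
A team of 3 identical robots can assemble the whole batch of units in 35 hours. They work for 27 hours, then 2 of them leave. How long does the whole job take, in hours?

51 hours

One robot does 1/105 of the job per hour.
After 27 hours with 3 robots, 27/35 is done (8/35 left).
With 1 robot the rate is 1/105, so the rest takes 8/35 ÷ 1/105 = 24 hours.
Total = 27 + 24 = 51 hours.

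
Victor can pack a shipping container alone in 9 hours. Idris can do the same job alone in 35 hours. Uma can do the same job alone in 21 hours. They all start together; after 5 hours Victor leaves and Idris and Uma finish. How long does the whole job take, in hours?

In the first 5 hours the combined rate is 59/315, so 59/63 of the job is done, leaving 4/63.
After Victor leaves the rate is 8/105 per hour; the remaining 4/63 takes 5/6 hours.
Total = 5 + 5/6 = 35/6 hours.

35/6 hours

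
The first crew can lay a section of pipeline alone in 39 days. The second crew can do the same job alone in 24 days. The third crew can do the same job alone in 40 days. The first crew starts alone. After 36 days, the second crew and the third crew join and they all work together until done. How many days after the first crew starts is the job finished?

221/6 days

In the first 36 days the first crew alone does 36/39 = 12/13 of the job, leaving 1/13.
Once everyone is working, combined rate: 1/39 + 1/24 + 1/40 = (40 + 65 + 39)/1560 = 144/1560 = 6/65 per day.
Remaining 1/13 at 6/65 per day takes 5/6 days.
Total from the start = 36 + 5/6 = 221/6 days.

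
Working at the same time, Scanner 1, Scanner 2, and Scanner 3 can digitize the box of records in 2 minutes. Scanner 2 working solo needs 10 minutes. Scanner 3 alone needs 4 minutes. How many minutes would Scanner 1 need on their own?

20/3 minutes

Combined rate is 1/2 per minute.
Known contribution: 1/10 + 1/4 = (2 + 5)/20 = 7/20 per minute.
So Scanner 1's rate is 1/2 − 7/20 = 3/20, meaning 20/3 minutes alone.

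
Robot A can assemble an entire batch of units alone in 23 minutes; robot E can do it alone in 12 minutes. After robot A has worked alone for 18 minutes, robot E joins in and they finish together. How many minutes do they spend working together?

12/7 minutes

In 18 minutes robot A does 18/23 of the job, leaving 5/23.
Robot A and robot E together work at 35/276 per minute, so finishing takes 5/23 ÷ 35/276 = 12/7 minutes.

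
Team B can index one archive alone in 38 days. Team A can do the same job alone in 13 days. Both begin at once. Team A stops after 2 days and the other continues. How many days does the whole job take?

In the first 2 days the combined rate is 51/494, so 51/247 of the job is done, leaving 196/247.
After Team A leaves the rate is 1/38 per day; the remaining 196/247 takes 392/13 days.
Total = 2 + 392/13 = 418/13 days.

418/13 days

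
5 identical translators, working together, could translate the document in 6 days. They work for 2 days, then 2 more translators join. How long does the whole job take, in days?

34/7 days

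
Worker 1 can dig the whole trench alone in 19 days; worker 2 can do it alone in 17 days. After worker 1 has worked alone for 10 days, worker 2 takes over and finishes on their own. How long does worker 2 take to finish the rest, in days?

153/19 days

In 10 days worker 1 does 10/19 of the job, leaving 9/19.
Worker 2 works at 1/17 per day, so finishing takes 9/19 ÷ 1/17 = 153/19 days.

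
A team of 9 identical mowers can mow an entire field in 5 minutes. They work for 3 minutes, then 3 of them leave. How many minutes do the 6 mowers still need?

One mower does 1/45 of the job per minute.
After 3 minutes with 9 mowers, 3/5 is done (2/5 left).
With 6 mowers the rate is 6/45 = 2/15, so the rest takes 2/5 ÷ 2/15 = 3 minutes.

3 minutes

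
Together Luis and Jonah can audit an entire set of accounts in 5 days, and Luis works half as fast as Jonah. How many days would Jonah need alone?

Let Jonah's rate be r; then Luis's rate is (1/2)r, so together (1/2 + 1)r = (3/2)r = 1/5.
Thus r = 2/15 per day.
Jonah alone: 15/2 days; Luis alone: 15 days.

15/2 days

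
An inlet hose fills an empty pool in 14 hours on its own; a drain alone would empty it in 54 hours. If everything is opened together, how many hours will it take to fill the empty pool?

Net rate = 1/14 − 1/54 = (27 − 7)/378 = 20/378 = 10/189 per hour.
Filling time = 1 ÷ (10/189) = 189/10 hours.

189/10 hours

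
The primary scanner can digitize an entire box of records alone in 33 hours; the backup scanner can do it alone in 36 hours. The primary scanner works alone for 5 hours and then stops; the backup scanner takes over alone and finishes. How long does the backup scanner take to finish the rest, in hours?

336/11 hours

In 5 hours the primary scanner does 5/33 of the job, leaving 28/33.
The backup scanner works at 1/36 per hour, so finishing takes 28/33 ÷ 1/36 = 336/11 hours.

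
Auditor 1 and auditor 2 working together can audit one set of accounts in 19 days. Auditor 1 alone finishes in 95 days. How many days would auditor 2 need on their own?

95/4 days

Combined rate is 1/19 per day.
Known contribution: 1/95 per day.
So auditor 2's rate is 1/19 − 1/95 = 4/95, meaning 95/4 days alone.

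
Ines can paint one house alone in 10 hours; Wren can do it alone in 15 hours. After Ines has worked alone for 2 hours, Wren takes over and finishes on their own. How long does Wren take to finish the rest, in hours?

12 hours

In 2 hours Ines does 2/10 = 1/5 of the job, leaving 4/5.
Wren works at 1/15 per hour, so finishing takes 4/5 ÷ 1/15 = 12 hours.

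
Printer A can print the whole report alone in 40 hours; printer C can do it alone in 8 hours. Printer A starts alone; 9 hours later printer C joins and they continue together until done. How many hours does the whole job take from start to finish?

85/6 hours

In 9 hours printer A does 9/40 of the job, leaving 31/40.
Printer A and printer C together work at 3/20 per hour, so finishing takes 31/40 ÷ 3/20 = 31/6 hours.
Total time = 9 + 31/6 = 85/6 hours.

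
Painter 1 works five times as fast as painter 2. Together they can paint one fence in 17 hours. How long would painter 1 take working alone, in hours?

Let painter 2's rate be r; then painter 1's rate is 5r, so together (5 + 1)r = 6r = 1/17.
Thus r = 1/102 per hour.
Painter 2 alone: 102 hours; painter 1 alone: 102/5 hours.

102/5 hours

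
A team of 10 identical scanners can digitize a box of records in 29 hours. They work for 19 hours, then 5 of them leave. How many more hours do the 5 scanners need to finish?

One scanner does 1/290 of the job per hour.
After 19 hours with 10 scanners, 19/29 is done (10/29 left).
With 5 scanners the rate is 5/290 = 1/58, so the rest takes 10/29 ÷ 1/58 = 20 hours.

20 hours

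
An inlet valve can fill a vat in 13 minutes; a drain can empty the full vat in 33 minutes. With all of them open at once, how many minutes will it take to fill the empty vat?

Net rate = 1/13 − 1/33 = (33 − 13)/429 = 20/429 per minute.
Filling time = 1 ÷ (20/429) = 429/20 minutes.

429/20 minutes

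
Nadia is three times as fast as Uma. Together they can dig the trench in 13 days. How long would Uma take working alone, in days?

52 days

Let Uma's rate be r; then Nadia's rate is 3r, so together (3 + 1)r = 4r = 1/13.
Thus r = 1/52 per day.
Uma alone: 52 days; Nadia alone: 52/3 days.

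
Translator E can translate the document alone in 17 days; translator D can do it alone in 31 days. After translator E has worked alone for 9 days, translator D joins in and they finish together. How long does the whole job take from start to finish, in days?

85/6 days

In 9 days translator E does 9/17 of the job, leaving 8/17.
Translator E and translator D together work at 48/527 per day, so finishing takes 8/17 ÷ 48/527 = 31/6 days.
Total time = 9 + 31/6 = 85/6 days.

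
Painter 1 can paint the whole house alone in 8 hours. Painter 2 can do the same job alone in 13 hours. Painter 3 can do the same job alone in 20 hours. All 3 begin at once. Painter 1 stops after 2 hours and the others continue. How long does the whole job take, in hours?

In the first 2 hours the combined rate is 131/520, so 131/260 of the job is done, leaving 129/260.
After painter 1 leaves the rate is 33/260 per hour; the remaining 129/260 takes 43/11 hours.
Total = 2 + 43/11 = 65/11 hours.

65/11 hours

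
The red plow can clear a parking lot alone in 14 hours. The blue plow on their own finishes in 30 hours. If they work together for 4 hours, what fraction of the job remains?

61/105

Combined rate: 1/14 + 1/30 = (15 + 7)/210 = 22/210 = 11/105 per hour.
In 4 hours they complete 4·11/105 = 44/105 of the job.
So 61/105 remains.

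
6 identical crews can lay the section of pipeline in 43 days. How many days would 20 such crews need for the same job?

Total work is 6·43 = 258 crew-days.
With 20 crews: 258/20 = 129/10 days.

129/10 days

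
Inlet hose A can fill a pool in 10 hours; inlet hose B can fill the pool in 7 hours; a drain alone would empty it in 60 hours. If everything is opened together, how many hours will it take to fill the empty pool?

Net rate = 1/10 + 1/7 − 1/60 = (42 + 60 − 7)/420 = 95/420 = 19/84 per hour.
Filling time = 1 ÷ (19/84) = 84/19 hours.

84/19 hours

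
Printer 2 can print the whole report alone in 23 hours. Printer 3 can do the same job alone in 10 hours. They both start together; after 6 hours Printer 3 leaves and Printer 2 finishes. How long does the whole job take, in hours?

46/5 hours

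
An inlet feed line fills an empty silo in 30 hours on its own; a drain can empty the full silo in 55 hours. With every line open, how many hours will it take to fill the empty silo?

Net rate = 1/30 − 1/55 = (11 − 6)/330 = 5/330 = 1/66 per hour.
Filling time = 1 ÷ (1/66) = 66 hours.

66 hours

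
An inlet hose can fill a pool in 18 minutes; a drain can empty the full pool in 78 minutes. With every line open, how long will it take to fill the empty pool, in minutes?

Net rate = 1/18 − 1/78 = (13 − 3)/234 = 10/234 = 5/117 per minute.
Filling time = 1 ÷ (5/117) = 117/5 minutes.

117/5 minutes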